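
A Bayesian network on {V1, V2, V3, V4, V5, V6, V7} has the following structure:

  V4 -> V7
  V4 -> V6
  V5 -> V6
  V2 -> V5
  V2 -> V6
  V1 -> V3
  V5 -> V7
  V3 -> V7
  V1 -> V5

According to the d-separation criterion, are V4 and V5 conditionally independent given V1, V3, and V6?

No

4 paths connect V4 and V5; each must be blocked for d-separation to hold:
Path 1: V4 → V6 ← V2 → V5
  V6 is a collider and V6 is conditioned on, which opens it; V2 is a fork and V2 is not conditioned on — no node blocks this path, so it is active.
Path 2: V4 → V6 ← V5
  V6 is a collider and V6 is conditioned on, which opens it — no node blocks this path, so it is active.
Path 3: V4 → V7 ← V3 ← V1 → V5
  V7 is a collider here and neither V7 nor any of its descendants is conditioned on, so the collider stays closed — the path is blocked at V7.
Path 4: V4 → V7 ← V5
  V7 is a collider here and neither V7 nor any of its descendants is conditioned on, so the collider stays closed — the path is blocked at V7.
Because an active path exists, V4 and V5 are not d-separated.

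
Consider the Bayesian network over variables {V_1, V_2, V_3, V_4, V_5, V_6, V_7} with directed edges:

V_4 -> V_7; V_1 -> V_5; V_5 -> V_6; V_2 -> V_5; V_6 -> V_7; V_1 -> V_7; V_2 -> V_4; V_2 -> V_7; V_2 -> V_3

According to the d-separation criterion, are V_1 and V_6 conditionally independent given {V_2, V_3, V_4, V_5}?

Yes — V_1 and V_6 are d-separated given {V_2, V_3, V_4, V_5}.

6 paths connect V_1 and V_6; each must be blocked for d-separation to hold:
Path 1: V_1 → V_7 ← V_6
  V_7 is a collider here and neither V_7 nor any of its descendants is conditioned on, so the collider stays closed — the path is blocked at V_7.
Path 2: V_1 → V_7 ← V_2 → V_5 → V_6
  V_7 is a collider here and neither V_7 nor any of its descendants is conditioned on, so the collider stays closed — the path is blocked at V_7.
Path 3: V_1 → V_7 ← V_4 ← V_2 → V_5 → V_6
  V_7 is a collider here and neither V_7 nor any of its descendants is conditioned on, so the collider stays closed — the path is blocked at V_7.
Path 4: V_1 → V_5 → V_6
  V_5 is a chain here and V_5 is conditioned on, so the path is blocked at V_5.
Path 5: V_1 → V_5 ← V_2 → V_4 → V_7 ← V_6
  V_2 is a fork here and V_2 is conditioned on, so the path is blocked at V_2.
Path 6: V_1 → V_5 ← V_2 → V_7 ← V_6
  V_2 is a fork here and V_2 is conditioned on, so the path is blocked at V_2.
All paths are blocked; V_1 ⊥ V_6 | {V_2, V_3, V_4, V_5} holds.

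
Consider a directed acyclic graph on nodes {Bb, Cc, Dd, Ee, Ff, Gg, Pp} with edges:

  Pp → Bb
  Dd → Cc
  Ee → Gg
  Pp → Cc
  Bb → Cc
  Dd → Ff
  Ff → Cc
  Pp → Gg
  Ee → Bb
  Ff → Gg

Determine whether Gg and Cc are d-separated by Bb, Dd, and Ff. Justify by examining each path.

6 paths connect Gg and Cc; each must be blocked for d-separation to hold:
Path 1: Gg ← Ff → Cc
  Ff is a fork here and Ff is conditioned on, so the path is blocked at Ff.
Path 2: Gg ← Ff ← Dd → Cc
  Ff is a chain here and Ff is conditioned on, so the path is blocked at Ff.
Path 3: Gg ← Ee → Bb → Cc
  Bb is a chain here and Bb is conditioned on, so the path is blocked at Bb.
Path 4: Gg ← Ee → Bb ← Pp → Cc
  Ee is a fork and Ee is not conditioned on; Bb is a collider and Bb is conditioned on, which opens it; Pp is a fork and Pp is not conditioned on — no node blocks this path, so it is active.
Path 5: Gg ← Pp → Cc
  Pp is a fork and Pp is not conditioned on — no node blocks this path, so it is active.
Path 6: Gg ← Pp → Bb → Cc
  Bb is a chain here and Bb is conditioned on, so the path is blocked at Bb.
At least one path is unblocked, so d-separation fails.

No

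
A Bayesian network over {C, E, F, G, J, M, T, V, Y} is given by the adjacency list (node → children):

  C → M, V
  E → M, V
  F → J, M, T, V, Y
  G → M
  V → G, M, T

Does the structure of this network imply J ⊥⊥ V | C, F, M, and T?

Yes

We examine all 6 paths between J and V:
  1. J ← F → M ← C → V — F:fork[blocks]; M:collider[open]; C:fork[blocks] ⇒ blocked
  2. J ← F → M ← G ← V — F:fork[blocks]; M:collider[open]; G:chain[open] ⇒ blocked
  3. J ← F → M ← E → V — F:fork[blocks]; M:collider[open]; E:fork[open] ⇒ blocked
  4. J ← F → M ← V — F:fork[blocks]; M:collider[open] ⇒ blocked
  5. J ← F → V — F:fork[blocks] ⇒ blocked
  6. J ← F → T ← V — F:fork[blocks]; T:collider[open] ⇒ blocked
Since every path is blocked, d-separation holds.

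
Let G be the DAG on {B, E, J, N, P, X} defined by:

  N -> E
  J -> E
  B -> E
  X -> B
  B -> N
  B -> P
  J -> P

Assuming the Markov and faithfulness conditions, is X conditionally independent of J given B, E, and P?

There are 3 undirected paths between X and J; checking each against the conditioning set {B, E, P}:
Path 1: X → B → P ← J
  B is a chain here and B is conditioned on, so the path is blocked at B.
Path 2: X → B → E ← J
  B is a chain here and B is conditioned on, so the path is blocked at B.
Path 3: X → B → N → E ← J
  B is a chain here and B is conditioned on, so the path is blocked at B.
Every path is blocked, so X and J are d-separated given {B, E, P}.

Yes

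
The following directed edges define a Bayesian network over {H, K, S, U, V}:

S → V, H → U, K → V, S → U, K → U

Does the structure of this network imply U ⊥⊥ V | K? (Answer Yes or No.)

No

2 paths connect U and V; each must be blocked for d-separation to hold:
  1. U ← S → V — S:fork[open] ⇒ active
  2. U ← K → V — K:fork[blocks] ⇒ blocked
Because an active path exists, U and V are not d-separated.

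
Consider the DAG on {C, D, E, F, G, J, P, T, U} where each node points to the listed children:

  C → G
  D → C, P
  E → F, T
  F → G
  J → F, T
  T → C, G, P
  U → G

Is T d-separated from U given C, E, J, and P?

Enumerating the 5 paths from T to U and testing each for blocking by {C, E, J, P}:
Path 1: T ← E → F → G ← U
  E is a fork here and E is conditioned on, so the path is blocked at E.
Path 2: T → P ← D → C → G ← U
  C is a chain here and C is conditioned on, so the path is blocked at C.
Path 3: T → C → G ← U
  C is a chain here and C is conditioned on, so the path is blocked at C.
Path 4: T ← J → F → G ← U
  J is a fork here and J is conditioned on, so the path is blocked at J.
Path 5: T → G ← U
  G is a collider here and neither G nor any of its descendants is conditioned on, so the collider stays closed — the path is blocked at G.
Every path is blocked, so T and U are d-separated given {C, E, J, P}.

Yes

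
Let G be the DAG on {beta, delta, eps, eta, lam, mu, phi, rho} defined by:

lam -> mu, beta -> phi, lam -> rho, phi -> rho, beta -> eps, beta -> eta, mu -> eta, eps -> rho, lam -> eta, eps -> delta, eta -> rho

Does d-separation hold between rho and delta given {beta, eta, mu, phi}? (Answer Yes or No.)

There are 5 undirected paths between rho and delta; checking each against the conditioning set {beta, eta, mu, phi}:
  1. rho ← eps → delta — eps:fork[open] ⇒ active
  2. rho ← eta ← beta → eps → delta — eta:chain[blocks]; beta:fork[blocks]; eps:chain[open] ⇒ blocked
  3. rho ← phi ← beta → eps → delta — phi:chain[blocks]; beta:fork[blocks]; eps:chain[open] ⇒ blocked
  4. rho ← lam → mu → eta ← beta → eps → delta — lam:fork[open]; mu:chain[blocks]; eta:collider[open]; beta:fork[blocks]; eps:chain[open] ⇒ blocked
  5. rho ← lam → eta ← beta → eps → delta — lam:fork[open]; eta:collider[open]; beta:fork[blocks]; eps:chain[open] ⇒ blocked
At least one path is unblocked, so d-separation fails.

No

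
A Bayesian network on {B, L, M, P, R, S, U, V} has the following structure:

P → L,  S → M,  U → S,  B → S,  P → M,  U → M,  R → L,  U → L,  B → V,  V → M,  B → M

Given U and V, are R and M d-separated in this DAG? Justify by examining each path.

We examine all 5 paths between R and M:
Path 1: R → L ← P → M
  L is a collider here and neither L nor any of its descendants is conditioned on, so the collider stays closed — the path is blocked at L.
Path 2: R → L ← U → M
  L is a collider here and neither L nor any of its descendants is conditioned on, so the collider stays closed — the path is blocked at L.
Path 3: R → L ← U → S ← B → V → M
  L is a collider here and neither L nor any of its descendants is conditioned on, so the collider stays closed — the path is blocked at L.
Path 4: R → L ← U → S ← B → M
  L is a collider here and neither L nor any of its descendants is conditioned on, so the collider stays closed — the path is blocked at L.
Path 5: R → L ← U → S → M
  L is a collider here and neither L nor any of its descendants is conditioned on, so the collider stays closed — the path is blocked at L.
Since every path is blocked, d-separation holds.

Yes — R and M are d-separated given {U, V}.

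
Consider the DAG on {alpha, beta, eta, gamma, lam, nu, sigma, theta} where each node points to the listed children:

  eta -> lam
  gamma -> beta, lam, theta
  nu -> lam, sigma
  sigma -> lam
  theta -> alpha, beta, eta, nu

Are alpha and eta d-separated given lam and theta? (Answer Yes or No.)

Enumerating the 5 paths from alpha to eta and testing each for blocking by {lam, theta}:
  1. alpha ← theta ← gamma → lam ← eta — theta:chain[blocks]; gamma:fork[open]; lam:collider[open] ⇒ blocked
  2. alpha ← theta → beta ← gamma → lam ← eta — theta:fork[blocks]; beta:collider[blocks]; gamma:fork[open]; lam:collider[open] ⇒ blocked
  3. alpha ← theta → eta — theta:fork[blocks] ⇒ blocked
  4. alpha ← theta → nu → lam ← eta — theta:fork[blocks]; nu:chain[open]; lam:collider[open] ⇒ blocked
  5. alpha ← theta → nu → sigma → lam ← eta — theta:fork[blocks]; nu:chain[open]; sigma:chain[open]; lam:collider[open] ⇒ blocked
All paths are blocked; alpha ⊥ eta | {lam, theta} holds.

Yes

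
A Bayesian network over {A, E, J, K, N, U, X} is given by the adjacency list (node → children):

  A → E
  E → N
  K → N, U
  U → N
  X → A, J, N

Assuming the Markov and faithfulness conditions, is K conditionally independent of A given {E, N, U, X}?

Yes — K and A are d-separated given {E, N, U, X}.

Enumerating the 4 paths from K to A and testing each for blocking by {E, N, U, X}:
  1. K → N ← X → A — N:collider[open]; X:fork[blocks] ⇒ blocked
  2. K → N ← E ← A — N:collider[open]; E:chain[blocks] ⇒ blocked
  3. K → U → N ← X → A — U:chain[blocks]; N:collider[open]; X:fork[blocks] ⇒ blocked
  4. K → U → N ← E ← A — U:chain[blocks]; N:collider[open]; E:chain[blocks] ⇒ blocked
Every path is blocked, so K and A are d-separated given {E, N, U, X}.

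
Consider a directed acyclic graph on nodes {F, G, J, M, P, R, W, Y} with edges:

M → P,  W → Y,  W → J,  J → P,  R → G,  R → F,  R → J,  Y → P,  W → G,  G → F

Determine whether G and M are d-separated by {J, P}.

We examine all 6 paths between G and M:
Path 1: G → F ← R → J ← W → Y → P ← M
  F is a collider here and neither F nor any of its descendants is conditioned on, so the collider stays closed — the path is blocked at F.
Path 2: G → F ← R → J → P ← M
  F is a collider here and neither F nor any of its descendants is conditioned on, so the collider stays closed — the path is blocked at F.
Path 3: G ← R → J ← W → Y → P ← M
  R is a fork and R is not conditioned on; J is a collider and J is conditioned on, which opens it; W is a fork and W is not conditioned on; Y is a chain and Y is not conditioned on; P is a collider and P is conditioned on, which opens it — no node blocks this path, so it is active.
Path 4: G ← R → J → P ← M
  J is a chain here and J is conditioned on, so the path is blocked at J.
Path 5: G ← W → J → P ← M
  J is a chain here and J is conditioned on, so the path is blocked at J.
Path 6: G ← W → Y → P ← M
  W is a fork and W is not conditioned on; Y is a chain and Y is not conditioned on; P is a collider and P is conditioned on, which opens it — no node blocks this path, so it is active.
At least one path is unblocked, so d-separation fails.

No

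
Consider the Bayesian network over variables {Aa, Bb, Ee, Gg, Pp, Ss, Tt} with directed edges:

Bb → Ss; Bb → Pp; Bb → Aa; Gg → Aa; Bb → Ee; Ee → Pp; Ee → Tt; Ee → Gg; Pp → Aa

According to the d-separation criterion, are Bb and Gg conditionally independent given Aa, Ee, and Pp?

No

There are 6 undirected paths between Bb and Gg; checking each against the conditioning set {Aa, Ee, Pp}:
Path 1: Bb → Pp → Aa ← Gg
  Pp is a chain here and Pp is conditioned on, so the path is blocked at Pp.
Path 2: Bb → Pp ← Ee → Gg
  Ee is a fork here and Ee is conditioned on, so the path is blocked at Ee.
Path 3: Bb → Aa ← Pp ← Ee → Gg
  Pp is a chain here and Pp is conditioned on, so the path is blocked at Pp.
Path 4: Bb → Aa ← Gg
  Aa is a collider and Aa is conditioned on, which opens it — no node blocks this path, so it is active.
Path 5: Bb → Ee → Pp → Aa ← Gg
  Ee is a chain here and Ee is conditioned on, so the path is blocked at Ee.
Path 6: Bb → Ee → Gg
  Ee is a chain here and Ee is conditioned on, so the path is blocked at Ee.
Since the path Bb → Aa ← Gg is active, Bb and Gg are not d-separated given {Aa, Ee, Pp}.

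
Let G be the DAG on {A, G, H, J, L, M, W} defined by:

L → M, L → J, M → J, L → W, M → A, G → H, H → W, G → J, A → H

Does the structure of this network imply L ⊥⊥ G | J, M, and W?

No

We examine all 6 paths between L and G:
Path 1: L → J ← G
  J is a collider and J is conditioned on, which opens it — no node blocks this path, so it is active.
Path 2: L → J ← M → A → H ← G
  M is a fork here and M is conditioned on, so the path is blocked at M.
Path 3: L → W ← H ← A ← M → J ← G
  M is a fork here and M is conditioned on, so the path is blocked at M.
Path 4: L → W ← H ← G
  W is a collider and W is conditioned on, which opens it; H is a chain and H is not conditioned on — no node blocks this path, so it is active.
Path 5: L → M → A → H ← G
  M is a chain here and M is conditioned on, so the path is blocked at M.
Path 6: L → M → J ← G
  M is a chain here and M is conditioned on, so the path is blocked at M.
Since the path L → J ← G is active, L and G are not d-separated given {J, M, W}.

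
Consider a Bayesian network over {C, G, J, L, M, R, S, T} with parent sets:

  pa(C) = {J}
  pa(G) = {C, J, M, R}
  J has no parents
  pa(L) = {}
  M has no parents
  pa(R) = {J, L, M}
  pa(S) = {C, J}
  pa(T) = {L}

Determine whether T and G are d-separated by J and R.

No

Enumerating the 5 paths from T to G and testing each for blocking by {J, R}:
Path 1: T ← L → R → G
  R is a chain here and R is conditioned on, so the path is blocked at R.
Path 2: T ← L → R ← M → G
  L is a fork and L is not conditioned on; R is a collider and R is conditioned on, which opens it; M is a fork and M is not conditioned on — no node blocks this path, so it is active.
Path 3: T ← L → R ← J → G
  J is a fork here and J is conditioned on, so the path is blocked at J.
Path 4: T ← L → R ← J → C → G
  J is a fork here and J is conditioned on, so the path is blocked at J.
Path 5: T ← L → R ← J → S ← C → G
  J is a fork here and J is conditioned on, so the path is blocked at J.
At least one path is unblocked, so d-separation fails.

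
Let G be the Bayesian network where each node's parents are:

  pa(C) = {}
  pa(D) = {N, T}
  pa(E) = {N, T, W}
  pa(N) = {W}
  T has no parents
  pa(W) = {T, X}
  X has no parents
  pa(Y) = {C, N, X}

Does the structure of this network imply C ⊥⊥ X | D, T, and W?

Enumerating the 6 paths from C to X and testing each for blocking by {D, T, W}:
Path 1: C → Y ← N ← W ← X
  Y is a collider here and neither Y nor any of its descendants is conditioned on, so the collider stays closed — the path is blocked at Y.
Path 2: C → Y ← N → D ← T → W ← X
  Y is a collider here and neither Y nor any of its descendants is conditioned on, so the collider stays closed — the path is blocked at Y.
Path 3: C → Y ← N → D ← T → E ← W ← X
  Y is a collider here and neither Y nor any of its descendants is conditioned on, so the collider stays closed — the path is blocked at Y.
Path 4: C → Y ← N → E ← W ← X
  Y is a collider here and neither Y nor any of its descendants is conditioned on, so the collider stays closed — the path is blocked at Y.
Path 5: C → Y ← N → E ← T → W ← X
  Y is a collider here and neither Y nor any of its descendants is conditioned on, so the collider stays closed — the path is blocked at Y.
Path 6: C → Y ← X
  Y is a collider here and neither Y nor any of its descendants is conditioned on, so the collider stays closed — the path is blocked at Y.
All paths are blocked; C ⊥ X | {D, T, W} holds.

Yes — C and X are d-separated given {D, T, W}.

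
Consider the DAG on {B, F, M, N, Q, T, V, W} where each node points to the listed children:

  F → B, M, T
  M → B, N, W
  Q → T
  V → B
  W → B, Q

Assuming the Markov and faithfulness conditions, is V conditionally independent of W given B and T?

No — V and W are not d-separated given {B, T}.

5 paths connect V and W; each must be blocked for d-separation to hold:
  1. V → B ← M → W — B:collider[open]; M:fork[open] ⇒ active
  2. V → B ← M ← F → T ← Q ← W — B:collider[open]; M:chain[open]; F:fork[open]; T:collider[open]; Q:chain[open] ⇒ active
  3. V → B ← W — B:collider[open] ⇒ active
  4. V → B ← F → M → W — B:collider[open]; F:fork[open]; M:chain[open] ⇒ active
  5. V → B ← F → T ← Q ← W — B:collider[open]; F:fork[open]; T:collider[open]; Q:chain[open] ⇒ active
At least one path is unblocked, so d-separation fails.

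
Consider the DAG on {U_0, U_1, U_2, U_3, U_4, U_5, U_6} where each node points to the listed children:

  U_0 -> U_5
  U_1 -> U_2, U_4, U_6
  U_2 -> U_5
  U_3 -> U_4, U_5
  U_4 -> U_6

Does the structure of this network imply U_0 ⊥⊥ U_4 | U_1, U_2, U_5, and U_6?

No

We examine all 3 paths between U_0 and U_4:
Path 1: U_0 → U_5 ← U_3 → U_4
  U_5 is a collider and U_5 is conditioned on, which opens it; U_3 is a fork and U_3 is not conditioned on — no node blocks this path, so it is active.
Path 2: U_0 → U_5 ← U_2 ← U_1 → U_4
  U_2 is a chain here and U_2 is conditioned on, so the path is blocked at U_2.
Path 3: U_0 → U_5 ← U_2 ← U_1 → U_6 ← U_4
  U_2 is a chain here and U_2 is conditioned on, so the path is blocked at U_2.
Since the path U_0 → U_5 ← U_3 → U_4 is active, U_0 and U_4 are not d-separated given {U_1, U_2, U_5, U_6}.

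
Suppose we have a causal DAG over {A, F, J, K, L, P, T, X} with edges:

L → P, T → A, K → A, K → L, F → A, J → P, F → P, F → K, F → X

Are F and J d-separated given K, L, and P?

3 paths connect F and J; each must be blocked for d-separation to hold:
Path 1: F → P ← J
  P is a collider and P is conditioned on, which opens it — no node blocks this path, so it is active.
Path 2: F → A ← K → L → P ← J
  A is a collider here and neither A nor any of its descendants is conditioned on, so the collider stays closed — the path is blocked at A.
Path 3: F → K → L → P ← J
  K is a chain here and K is conditioned on, so the path is blocked at K.
At least one path is unblocked, so d-separation fails.

No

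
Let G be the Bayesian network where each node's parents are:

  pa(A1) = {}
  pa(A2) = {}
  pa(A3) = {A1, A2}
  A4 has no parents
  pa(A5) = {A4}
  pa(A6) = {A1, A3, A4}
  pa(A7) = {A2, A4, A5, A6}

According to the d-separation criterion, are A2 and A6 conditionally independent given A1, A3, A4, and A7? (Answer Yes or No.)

No

5 paths connect A2 and A6; each must be blocked for d-separation to hold:
  1. A2 → A7 ← A5 ← A4 → A6 — A7:collider[open]; A5:chain[open]; A4:fork[blocks] ⇒ blocked
  2. A2 → A7 ← A4 → A6 — A7:collider[open]; A4:fork[blocks] ⇒ blocked
  3. A2 → A7 ← A6 — A7:collider[open] ⇒ active
  4. A2 → A3 ← A1 → A6 — A3:collider[open]; A1:fork[blocks] ⇒ blocked
  5. A2 → A3 → A6 — A3:chain[blocks] ⇒ blocked
Because an active path exists, A2 and A6 are not d-separated.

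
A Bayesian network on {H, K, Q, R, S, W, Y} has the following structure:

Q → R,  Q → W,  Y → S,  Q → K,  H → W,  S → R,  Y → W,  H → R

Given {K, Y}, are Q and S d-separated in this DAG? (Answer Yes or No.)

We examine all 4 paths between Q and S:
Path 1: Q → R ← H → W ← Y → S
  R is a collider here and neither R nor any of its descendants is conditioned on, so the collider stays closed — the path is blocked at R.
Path 2: Q → R ← S
  R is a collider here and neither R nor any of its descendants is conditioned on, so the collider stays closed — the path is blocked at R.
Path 3: Q → W ← H → R ← S
  W is a collider here and neither W nor any of its descendants is conditioned on, so the collider stays closed — the path is blocked at W.
Path 4: Q → W ← Y → S
  W is a collider here and neither W nor any of its descendants is conditioned on, so the collider stays closed — the path is blocked at W.
All paths are blocked; Q ⊥ S | {K, Y} holds.

Yes — Q and S are d-separated given {K, Y}.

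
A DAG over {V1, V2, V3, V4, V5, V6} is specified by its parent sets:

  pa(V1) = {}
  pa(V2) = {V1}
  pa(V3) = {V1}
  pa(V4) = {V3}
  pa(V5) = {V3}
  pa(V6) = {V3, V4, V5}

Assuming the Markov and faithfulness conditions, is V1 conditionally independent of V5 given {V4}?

No

Enumerating the 3 paths from V1 to V5 and testing each for blocking by {V4}:
  1. V1 → V3 → V5 — V3:chain[open] ⇒ active
  2. V1 → V3 → V6 ← V5 — V3:chain[open]; V6:collider[blocks] ⇒ blocked
  3. V1 → V3 → V4 → V6 ← V5 — V3:chain[open]; V4:chain[blocks]; V6:collider[blocks] ⇒ blocked
At least one path is unblocked, so d-separation fails.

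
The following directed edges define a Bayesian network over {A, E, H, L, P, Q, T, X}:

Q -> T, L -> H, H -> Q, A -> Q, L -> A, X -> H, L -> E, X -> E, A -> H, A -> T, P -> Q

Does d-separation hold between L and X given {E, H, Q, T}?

Enumerating the 5 paths from L to X and testing each for blocking by {E, H, Q, T}:
Path 1: L → E ← X
  E is a collider and E is conditioned on, which opens it — no node blocks this path, so it is active.
Path 2: L → H ← X
  H is a collider and H is conditioned on, which opens it — no node blocks this path, so it is active.
Path 3: L → A → Q ← H ← X
  H is a chain here and H is conditioned on, so the path is blocked at H.
Path 4: L → A → T ← Q ← H ← X
  Q is a chain here and Q is conditioned on, so the path is blocked at Q.
Path 5: L → A → H ← X
  A is a chain and A is not conditioned on; H is a collider and H is conditioned on, which opens it — no node blocks this path, so it is active.
Since the path L → E ← X is active, L and X are not d-separated given {E, H, Q, T}.

No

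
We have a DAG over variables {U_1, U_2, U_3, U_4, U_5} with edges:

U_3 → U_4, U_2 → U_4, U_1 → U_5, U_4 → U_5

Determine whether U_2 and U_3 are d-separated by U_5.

The only undirected path from U_2 to U_3 is:
  1. U_2 → U_4 ← U_3 — U_4:collider[open] ⇒ active
Since the path U_2 → U_4 ← U_3 is active, U_2 and U_3 are not d-separated given {U_5}.

No — U_2 and U_3 are not d-separated given {U_5}.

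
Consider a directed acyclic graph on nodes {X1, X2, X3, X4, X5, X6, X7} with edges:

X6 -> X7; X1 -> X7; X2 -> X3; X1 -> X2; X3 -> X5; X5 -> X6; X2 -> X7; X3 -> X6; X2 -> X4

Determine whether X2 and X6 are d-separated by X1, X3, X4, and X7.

Enumerating the 4 paths from X2 to X6 and testing each for blocking by {X1, X3, X4, X7}:
Path 1: X2 → X7 ← X6
  X7 is a collider and X7 is conditioned on, which opens it — no node blocks this path, so it is active.
Path 2: X2 → X3 → X5 → X6
  X3 is a chain here and X3 is conditioned on, so the path is blocked at X3.
Path 3: X2 → X3 → X6
  X3 is a chain here and X3 is conditioned on, so the path is blocked at X3.
Path 4: X2 ← X1 → X7 ← X6
  X1 is a fork here and X1 is conditioned on, so the path is blocked at X1.
Because an active path exists, X2 and X6 are not d-separated.

No — X2 and X6 are not d-separated given {X1, X3, X4, X7}.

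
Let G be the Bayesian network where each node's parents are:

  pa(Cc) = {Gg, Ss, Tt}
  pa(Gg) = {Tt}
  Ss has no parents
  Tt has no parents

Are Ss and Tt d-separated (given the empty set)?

We examine all 2 paths between Ss and Tt:
Path 1: Ss → Cc ← Tt
  Cc is a collider here and neither Cc nor any of its descendants is conditioned on, so the collider stays closed — the path is blocked at Cc.
Path 2: Ss → Cc ← Gg ← Tt
  Cc is a collider here and neither Cc nor any of its descendants is conditioned on, so the collider stays closed — the path is blocked at Cc.
Every path is blocked, so Ss and Tt are d-separated given ∅.

Yes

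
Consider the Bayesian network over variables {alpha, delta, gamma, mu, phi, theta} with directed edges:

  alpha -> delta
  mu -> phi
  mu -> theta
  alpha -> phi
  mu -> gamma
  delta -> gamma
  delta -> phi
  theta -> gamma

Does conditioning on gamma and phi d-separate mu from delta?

No

There are 4 undirected paths between mu and delta; checking each against the conditioning set {gamma, phi}:
Path 1: mu → theta → gamma ← delta
  theta is a chain and theta is not conditioned on; gamma is a collider and gamma is conditioned on, which opens it — no node blocks this path, so it is active.
Path 2: mu → phi ← alpha → delta
  phi is a collider and phi is conditioned on, which opens it; alpha is a fork and alpha is not conditioned on — no node blocks this path, so it is active.
Path 3: mu → phi ← delta
  phi is a collider and phi is conditioned on, which opens it — no node blocks this path, so it is active.
Path 4: mu → gamma ← delta
  gamma is a collider and gamma is conditioned on, which opens it — no node blocks this path, so it is active.
At least one path is unblocked, so d-separation fails.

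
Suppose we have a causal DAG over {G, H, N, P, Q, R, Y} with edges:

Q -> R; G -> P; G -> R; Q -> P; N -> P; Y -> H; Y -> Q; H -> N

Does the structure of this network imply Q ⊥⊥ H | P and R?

No

We examine all 3 paths between Q and H:
  1. Q → R ← G → P ← N ← H — R:collider[open]; G:fork[open]; P:collider[open]; N:chain[open] ⇒ active
  2. Q ← Y → H — Y:fork[open] ⇒ active
  3. Q → P ← N ← H — P:collider[open]; N:chain[open] ⇒ active
Since the path Q → R ← G → P ← N ← H is active, Q and H are not d-separated given {P, R}.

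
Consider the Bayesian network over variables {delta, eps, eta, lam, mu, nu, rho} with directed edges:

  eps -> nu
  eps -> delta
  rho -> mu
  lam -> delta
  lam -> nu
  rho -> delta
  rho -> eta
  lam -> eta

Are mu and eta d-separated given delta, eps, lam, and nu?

We examine all 3 paths between mu and eta:
Path 1: mu ← rho → delta ← eps → nu ← lam → eta
  eps is a fork here and eps is conditioned on, so the path is blocked at eps.
Path 2: mu ← rho → delta ← lam → eta
  lam is a fork here and lam is conditioned on, so the path is blocked at lam.
Path 3: mu ← rho → eta
  rho is a fork and rho is not conditioned on — no node blocks this path, so it is active.
Because an active path exists, mu and eta are not d-separated.

No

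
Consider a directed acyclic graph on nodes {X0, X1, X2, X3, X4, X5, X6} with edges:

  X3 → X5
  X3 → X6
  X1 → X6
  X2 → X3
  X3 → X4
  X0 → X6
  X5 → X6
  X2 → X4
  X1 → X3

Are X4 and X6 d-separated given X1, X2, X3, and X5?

We examine all 6 paths between X4 and X6:
  1. X4 ← X3 → X5 → X6 — X3:fork[blocks]; X5:chain[blocks] ⇒ blocked
  2. X4 ← X3 → X6 — X3:fork[blocks] ⇒ blocked
  3. X4 ← X3 ← X1 → X6 — X3:chain[blocks]; X1:fork[blocks] ⇒ blocked
  4. X4 ← X2 → X3 → X5 → X6 — X2:fork[blocks]; X3:chain[blocks]; X5:chain[blocks] ⇒ blocked
  5. X4 ← X2 → X3 → X6 — X2:fork[blocks]; X3:chain[blocks] ⇒ blocked
  6. X4 ← X2 → X3 ← X1 → X6 — X2:fork[blocks]; X3:collider[open]; X1:fork[blocks] ⇒ blocked
All paths are blocked; X4 ⊥ X6 | {X1, X2, X3, X5} holds.

Yes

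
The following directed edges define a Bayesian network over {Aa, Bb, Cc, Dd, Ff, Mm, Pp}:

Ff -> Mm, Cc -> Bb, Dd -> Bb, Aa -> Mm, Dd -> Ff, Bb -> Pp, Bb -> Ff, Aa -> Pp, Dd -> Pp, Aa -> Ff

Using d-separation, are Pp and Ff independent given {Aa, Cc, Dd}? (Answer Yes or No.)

There are 6 undirected paths between Pp and Ff; checking each against the conditioning set {Aa, Cc, Dd}:
Path 1: Pp ← Dd → Ff
  Dd is a fork here and Dd is conditioned on, so the path is blocked at Dd.
Path 2: Pp ← Dd → Bb → Ff
  Dd is a fork here and Dd is conditioned on, so the path is blocked at Dd.
Path 3: Pp ← Aa → Ff
  Aa is a fork here and Aa is conditioned on, so the path is blocked at Aa.
Path 4: Pp ← Aa → Mm ← Ff
  Aa is a fork here and Aa is conditioned on, so the path is blocked at Aa.
Path 5: Pp ← Bb ← Dd → Ff
  Dd is a fork here and Dd is conditioned on, so the path is blocked at Dd.
Path 6: Pp ← Bb → Ff
  Bb is a fork and Bb is not conditioned on — no node blocks this path, so it is active.
At least one path is unblocked, so d-separation fails.

No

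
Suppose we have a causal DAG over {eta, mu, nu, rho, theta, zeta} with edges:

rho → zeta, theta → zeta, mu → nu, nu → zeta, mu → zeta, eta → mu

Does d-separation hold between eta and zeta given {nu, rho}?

2 paths connect eta and zeta; each must be blocked for d-separation to hold:
  1. eta → mu → nu → zeta — mu:chain[open]; nu:chain[blocks] ⇒ blocked
  2. eta → mu → zeta — mu:chain[open] ⇒ active
Since the path eta → mu → zeta is active, eta and zeta are not d-separated given {nu, rho}.

No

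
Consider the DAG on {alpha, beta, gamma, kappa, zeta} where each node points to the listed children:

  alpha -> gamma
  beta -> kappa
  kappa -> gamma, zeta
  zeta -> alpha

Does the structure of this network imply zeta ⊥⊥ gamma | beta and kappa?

No — zeta and gamma are not d-separated given {beta, kappa}.

2 paths connect zeta and gamma; each must be blocked for d-separation to hold:
  1. zeta → alpha → gamma — alpha:chain[open] ⇒ active
  2. zeta ← kappa → gamma — kappa:fork[blocks] ⇒ blocked
Since the path zeta → alpha → gamma is active, zeta and gamma are not d-separated given {beta, kappa}.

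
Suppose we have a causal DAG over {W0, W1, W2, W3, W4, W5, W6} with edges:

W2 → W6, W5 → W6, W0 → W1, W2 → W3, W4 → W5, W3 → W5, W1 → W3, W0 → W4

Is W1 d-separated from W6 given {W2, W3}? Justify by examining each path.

Enumerating the 4 paths from W1 to W6 and testing each for blocking by {W2, W3}:
Path 1: W1 ← W0 → W4 → W5 → W6
  W0 is a fork and W0 is not conditioned on; W4 is a chain and W4 is not conditioned on; W5 is a chain and W5 is not conditioned on — no node blocks this path, so it is active.
Path 2: W1 ← W0 → W4 → W5 ← W3 ← W2 → W6
  W5 is a collider here and neither W5 nor any of its descendants is conditioned on, so the collider stays closed — the path is blocked at W5.
Path 3: W1 → W3 ← W2 → W6
  W2 is a fork here and W2 is conditioned on, so the path is blocked at W2.
Path 4: W1 → W3 → W5 → W6
  W3 is a chain here and W3 is conditioned on, so the path is blocked at W3.
At least one path is unblocked, so d-separation fails.

No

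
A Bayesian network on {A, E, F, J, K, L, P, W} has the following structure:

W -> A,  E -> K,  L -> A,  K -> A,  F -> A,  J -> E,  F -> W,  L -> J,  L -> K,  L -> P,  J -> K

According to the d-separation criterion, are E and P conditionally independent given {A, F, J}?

No

6 paths connect E and P; each must be blocked for d-separation to hold:
Path 1: E ← J ← L → P
  J is a chain here and J is conditioned on, so the path is blocked at J.
Path 2: E ← J → K ← L → P
  J is a fork here and J is conditioned on, so the path is blocked at J.
Path 3: E ← J → K → A ← L → P
  J is a fork here and J is conditioned on, so the path is blocked at J.
Path 4: E → K ← L → P
  K is a collider and its descendant A is conditioned on, which opens it; L is a fork and L is not conditioned on — no node blocks this path, so it is active.
Path 5: E → K ← J ← L → P
  J is a chain here and J is conditioned on, so the path is blocked at J.
Path 6: E → K → A ← L → P
  K is a chain and K is not conditioned on; A is a collider and A is conditioned on, which opens it; L is a fork and L is not conditioned on — no node blocks this path, so it is active.
Because an active path exists, E and P are not d-separated.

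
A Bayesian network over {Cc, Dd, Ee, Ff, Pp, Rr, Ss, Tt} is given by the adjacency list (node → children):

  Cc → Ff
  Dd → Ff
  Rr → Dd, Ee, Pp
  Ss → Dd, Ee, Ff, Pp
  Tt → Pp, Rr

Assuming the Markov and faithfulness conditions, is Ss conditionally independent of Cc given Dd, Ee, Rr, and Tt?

5 paths connect Ss and Cc; each must be blocked for d-separation to hold:
Path 1: Ss → Ee ← Rr → Dd → Ff ← Cc
  Rr is a fork here and Rr is conditioned on, so the path is blocked at Rr.
Path 2: Ss → Ff ← Cc
  Ff is a collider here and neither Ff nor any of its descendants is conditioned on, so the collider stays closed — the path is blocked at Ff.
Path 3: Ss → Dd → Ff ← Cc
  Dd is a chain here and Dd is conditioned on, so the path is blocked at Dd.
Path 4: Ss → Pp ← Rr → Dd → Ff ← Cc
  Pp is a collider here and neither Pp nor any of its descendants is conditioned on, so the collider stays closed — the path is blocked at Pp.
Path 5: Ss → Pp ← Tt → Rr → Dd → Ff ← Cc
  Pp is a collider here and neither Pp nor any of its descendants is conditioned on, so the collider stays closed — the path is blocked at Pp.
Since every path is blocked, d-separation holds.

Yes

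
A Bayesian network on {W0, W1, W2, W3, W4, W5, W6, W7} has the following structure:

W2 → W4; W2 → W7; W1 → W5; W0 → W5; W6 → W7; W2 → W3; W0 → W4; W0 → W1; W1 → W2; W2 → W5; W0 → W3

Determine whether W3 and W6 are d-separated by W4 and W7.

No

6 paths connect W3 and W6; each must be blocked for d-separation to hold:
  1. W3 ← W0 → W1 → W5 ← W2 → W7 ← W6 — W0:fork[open]; W1:chain[open]; W5:collider[blocks]; W2:fork[open]; W7:collider[open] ⇒ blocked
  2. W3 ← W0 → W1 → W2 → W7 ← W6 — W0:fork[open]; W1:chain[open]; W2:chain[open]; W7:collider[open] ⇒ active
  3. W3 ← W0 → W4 ← W2 → W7 ← W6 — W0:fork[open]; W4:collider[open]; W2:fork[open]; W7:collider[open] ⇒ active
  4. W3 ← W0 → W5 ← W1 → W2 → W7 ← W6 — W0:fork[open]; W5:collider[blocks]; W1:fork[open]; W2:chain[open]; W7:collider[open] ⇒ blocked
  5. W3 ← W0 → W5 ← W2 → W7 ← W6 — W0:fork[open]; W5:collider[blocks]; W2:fork[open]; W7:collider[open] ⇒ blocked
  6. W3 ← W2 → W7 ← W6 — W2:fork[open]; W7:collider[open] ⇒ active
Because an active path exists, W3 and W6 are not d-separated.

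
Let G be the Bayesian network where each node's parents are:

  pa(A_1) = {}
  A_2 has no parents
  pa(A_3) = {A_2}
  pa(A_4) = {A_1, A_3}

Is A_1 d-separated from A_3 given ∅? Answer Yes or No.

There is one path between A_1 and A_3:
Path 1: A_1 → A_4 ← A_3
  A_4 is a collider here and neither A_4 nor any of its descendants is conditioned on, so the collider stays closed — the path is blocked at A_4.
All paths are blocked; A_1 ⊥ A_3 | ∅ holds.

Yes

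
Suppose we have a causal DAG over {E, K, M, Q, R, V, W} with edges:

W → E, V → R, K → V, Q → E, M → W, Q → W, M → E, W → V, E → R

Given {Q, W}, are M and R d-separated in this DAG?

No — M and R are not d-separated given {Q, W}.

There are 6 undirected paths between M and R; checking each against the conditioning set {Q, W}:
Path 1: M → E ← Q → W → V → R
  E is a collider here and neither E nor any of its descendants is conditioned on, so the collider stays closed — the path is blocked at E.
Path 2: M → E ← W → V → R
  E is a collider here and neither E nor any of its descendants is conditioned on, so the collider stays closed — the path is blocked at E.
Path 3: M → E → R
  E is a chain and E is not conditioned on — no node blocks this path, so it is active.
Path 4: M → W ← Q → E → R
  Q is a fork here and Q is conditioned on, so the path is blocked at Q.
Path 5: M → W → E → R
  W is a chain here and W is conditioned on, so the path is blocked at W.
Path 6: M → W → V → R
  W is a chain here and W is conditioned on, so the path is blocked at W.
Because an active path exists, M and R are not d-separated.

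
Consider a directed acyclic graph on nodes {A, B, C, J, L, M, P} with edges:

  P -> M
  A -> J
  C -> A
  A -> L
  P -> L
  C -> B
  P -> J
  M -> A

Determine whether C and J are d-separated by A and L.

No — C and J are not d-separated given {A, L}.

We examine all 3 paths between C and J:
Path 1: C → A → J
  A is a chain here and A is conditioned on, so the path is blocked at A.
Path 2: C → A → L ← P → J
  A is a chain here and A is conditioned on, so the path is blocked at A.
Path 3: C → A ← M ← P → J
  A is a collider and A is conditioned on, which opens it; M is a chain and M is not conditioned on; P is a fork and P is not conditioned on — no node blocks this path, so it is active.
Because an active path exists, C and J are not d-separated.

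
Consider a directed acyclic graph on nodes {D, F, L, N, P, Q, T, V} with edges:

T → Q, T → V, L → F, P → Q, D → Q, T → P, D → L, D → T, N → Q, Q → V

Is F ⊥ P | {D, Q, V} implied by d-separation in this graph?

Enumerating the 6 paths from F to P and testing each for blocking by {D, Q, V}:
Path 1: F ← L ← D → T → V ← Q ← P
  D is a fork here and D is conditioned on, so the path is blocked at D.
Path 2: F ← L ← D → T → P
  D is a fork here and D is conditioned on, so the path is blocked at D.
Path 3: F ← L ← D → T → Q ← P
  D is a fork here and D is conditioned on, so the path is blocked at D.
Path 4: F ← L ← D → Q ← T → P
  D is a fork here and D is conditioned on, so the path is blocked at D.
Path 5: F ← L ← D → Q → V ← T → P
  D is a fork here and D is conditioned on, so the path is blocked at D.
Path 6: F ← L ← D → Q ← P
  D is a fork here and D is conditioned on, so the path is blocked at D.
All paths are blocked; F ⊥ P | {D, Q, V} holds.

Yes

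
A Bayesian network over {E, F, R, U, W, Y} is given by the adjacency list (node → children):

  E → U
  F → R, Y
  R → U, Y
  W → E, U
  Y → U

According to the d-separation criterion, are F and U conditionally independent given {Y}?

4 paths connect F and U; each must be blocked for d-separation to hold:
Path 1: F → R → U
  R is a chain and R is not conditioned on — no node blocks this path, so it is active.
Path 2: F → R → Y → U
  Y is a chain here and Y is conditioned on, so the path is blocked at Y.
Path 3: F → Y ← R → U
  Y is a collider and Y is conditioned on, which opens it; R is a fork and R is not conditioned on — no node blocks this path, so it is active.
Path 4: F → Y → U
  Y is a chain here and Y is conditioned on, so the path is blocked at Y.
At least one path is unblocked, so d-separation fails.

No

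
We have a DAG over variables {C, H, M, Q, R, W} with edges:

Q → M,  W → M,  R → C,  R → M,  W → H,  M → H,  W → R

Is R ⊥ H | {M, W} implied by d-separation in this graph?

Yes

4 paths connect R and H; each must be blocked for d-separation to hold:
  1. R ← W → M → H — W:fork[blocks]; M:chain[blocks] ⇒ blocked
  2. R ← W → H — W:fork[blocks] ⇒ blocked
  3. R → M ← W → H — M:collider[open]; W:fork[blocks] ⇒ blocked
  4. R → M → H — M:chain[blocks] ⇒ blocked
Every path is blocked, so R and H are d-separated given {M, W}.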